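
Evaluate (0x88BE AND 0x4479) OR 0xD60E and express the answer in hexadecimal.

0x88BE AND 0x4479 = 0x0038.
Then OR with 0xD60E.

0xD63E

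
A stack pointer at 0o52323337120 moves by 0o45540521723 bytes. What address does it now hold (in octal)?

0o120064061043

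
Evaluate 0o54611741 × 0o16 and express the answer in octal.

0o1162613116

Multiply each base-8 digit by 14, carrying:
  1×14 = 14 → write 6 carry 1
  4×14+1 = 57 → write 1 carry 7
  7×14+7 = 105 → write 1 carry 13
  1×14+13 = 27 → write 3 carry 3
  1×14+3 = 17 → write 1 carry 2
  6×14+2 = 86 → write 6 carry 10
  4×14+10 = 66 → write 2 carry 8
  5×14+8 = 78 → write 6 carry 9
  remaining carry: 11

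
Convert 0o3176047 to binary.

Each octal digit is 3 bits: 3=011 1=001 7=111 6=110 0=000 4=100 7=111.

0b11001111110000100111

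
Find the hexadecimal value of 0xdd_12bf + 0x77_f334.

0x15505f3

Add column by column in base 16, right to left:
  f+4 = 3 carry 1
  b+3+1 = f
  2+3 = 5
  1+f = 0 carry 1
  d+7+1 = 5 carry 1
  d+7+1 = 5 carry 1
  final carry 1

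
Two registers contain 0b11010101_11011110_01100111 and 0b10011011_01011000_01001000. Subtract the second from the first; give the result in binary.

0b1110101000011000011111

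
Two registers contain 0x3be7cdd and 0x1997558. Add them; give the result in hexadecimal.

Add column by column in base 16, right to left:
  d+8 = 5 carry 1
  d+5+1 = 3 carry 1
  c+5+1 = 2 carry 1
  7+7+1 = f
  e+9 = 7 carry 1
  b+9+1 = 5 carry 1
  3+1+1 = 5

0x557f235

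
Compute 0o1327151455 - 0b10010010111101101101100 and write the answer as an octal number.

0o1304653701

0b10010010111101101101100 = 0o22275554 in octal.
Subtract column by column in base 8:
  5-4 → 1
  5-5 → 0
  4-5 → 7 (borrow)
  1-5-1 → 3 (borrow)
  5-7-1 → 5 (borrow)
  1-2-1 → 6 (borrow)
  7-2-1 → 4
  2-2 → 0
  3-0 → 3
  1-0 → 1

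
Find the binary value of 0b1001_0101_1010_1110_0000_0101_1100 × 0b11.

0b11100000100001010000100010100

Multiply each base-2 digit by 3, carrying:
  0×3 = 0 → write 0
  0×3 = 0 → write 0
  1×3 = 3 → write 1 carry 1
  1×3+1 = 4 → write 0 carry 2
  1×3+2 = 5 → write 1 carry 2
  0×3+2 = 2 → write 0 carry 1
  1×3+1 = 4 → write 0 carry 2
  0×3+2 = 2 → write 0 carry 1
  0×3+1 = 1 → write 1
  0×3 = 0 → write 0
  0×3 = 0 → write 0
  0×3 = 0 → write 0
  0×3 = 0 → write 0
  1×3 = 3 → write 1 carry 1
  1×3+1 = 4 → write 0 carry 2
  1×3+2 = 5 → write 1 carry 2
  0×3+2 = 2 → write 0 carry 1
  1×3+1 = 4 → write 0 carry 2
  0×3+2 = 2 → write 0 carry 1
  1×3+1 = 4 → write 0 carry 2
  1×3+2 = 5 → write 1 carry 2
  0×3+2 = 2 → write 0 carry 1
  1×3+1 = 4 → write 0 carry 2
  0×3+2 = 2 → write 0 carry 1
  1×3+1 = 4 → write 0 carry 2
  0×3+2 = 2 → write 0 carry 1
  0×3+1 = 1 → write 1
  1×3 = 3 → write 1 carry 1
  remaining carry: 1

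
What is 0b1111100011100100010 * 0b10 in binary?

0b11111000111001000100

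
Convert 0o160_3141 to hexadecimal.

Each octal digit is 3 bits: 1=001 6=110 0=000 3=011 1=001 4=100 1=001.
Group the bits into nibbles: 0111 0000 0110 0110 0001 → 70661.

0x70661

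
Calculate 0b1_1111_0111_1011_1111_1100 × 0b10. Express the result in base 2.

0b1111101111011111111000

Multiply each base-2 digit by 2, carrying:
  0×2 = 0 → write 0
  0×2 = 0 → write 0
  1×2 = 2 → write 0 carry 1
  1×2+1 = 3 → write 1 carry 1
  1×2+1 = 3 → write 1 carry 1
  1×2+1 = 3 → write 1 carry 1
  1×2+1 = 3 → write 1 carry 1
  1×2+1 = 3 → write 1 carry 1
  1×2+1 = 3 → write 1 carry 1
  1×2+1 = 3 → write 1 carry 1
  0×2+1 = 1 → write 1
  1×2 = 2 → write 0 carry 1
  1×2+1 = 3 → write 1 carry 1
  1×2+1 = 3 → write 1 carry 1
  1×2+1 = 3 → write 1 carry 1
  0×2+1 = 1 → write 1
  1×2 = 2 → write 0 carry 1
  1×2+1 = 3 → write 1 carry 1
  1×2+1 = 3 → write 1 carry 1
  1×2+1 = 3 → write 1 carry 1
  1×2+1 = 3 → write 1 carry 1
  remaining carry: 1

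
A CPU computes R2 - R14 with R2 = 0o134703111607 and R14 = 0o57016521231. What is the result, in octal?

0o55664370356

Subtract column by column in base 8:
  7-1 → 6
  0-3 → 5 (borrow)
  6-2-1 → 3
  1-1 → 0
  1-2 → 7 (borrow)
  1-5-1 → 3 (borrow)
  3-6-1 → 4 (borrow)
  0-1-1 → 6 (borrow)
  7-0-1 → 6
  4-7 → 5 (borrow)
  3-5-1 → 5 (borrow)
  1-0-1 → 0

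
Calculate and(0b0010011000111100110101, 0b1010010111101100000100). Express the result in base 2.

0b0010010000101100000100

AND bit by bit (1 only where both bits are 1):
  0010011000111100110101
& 1010010111101100000100
= 0010010000101100000100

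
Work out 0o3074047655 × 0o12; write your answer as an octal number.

Multiply each base-8 digit by 10, carrying:
  5×10 = 50 → write 2 carry 6
  5×10+6 = 56 → write 0 carry 7
  6×10+7 = 67 → write 3 carry 8
  7×10+8 = 78 → write 6 carry 9
  4×10+9 = 49 → write 1 carry 6
  0×10+6 = 6 → write 6
  4×10 = 40 → write 0 carry 5
  7×10+5 = 75 → write 3 carry 9
  0×10+9 = 9 → write 1 carry 1
  3×10+1 = 31 → write 7 carry 3
  remaining carry: 3

0o37130616302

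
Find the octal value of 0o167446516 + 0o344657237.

0o534325755

Add column by column in base 8, right to left:
  6+7 = 5 carry 1
  1+3+1 = 5
  5+2 = 7
  6+7 = 5 carry 1
  4+5+1 = 2 carry 1
  4+6+1 = 3 carry 1
  7+4+1 = 4 carry 1
  6+4+1 = 3 carry 1
  1+3+1 = 5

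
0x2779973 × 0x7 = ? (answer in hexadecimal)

Multiply each base-16 digit by 7, carrying:
  3×7 = 21 → write 5 carry 1
  7×7+1 = 50 → write 2 carry 3
  9×7+3 = 66 → write 2 carry 4
  9×7+4 = 67 → write 3 carry 4
  7×7+4 = 53 → write 5 carry 3
  7×7+3 = 52 → write 4 carry 3
  2×7+3 = 17 → write 1 carry 1
  remaining carry: 1

0x11453225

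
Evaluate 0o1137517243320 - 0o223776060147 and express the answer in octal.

0o713521163151

Subtract column by column in base 8:
  0-7 → 1 (borrow)
  2-4-1 → 5 (borrow)
  3-1-1 → 1
  3-0 → 3
  4-6 → 6 (borrow)
  2-0-1 → 1
  7-6 → 1
  1-7 → 2 (borrow)
  5-7-1 → 5 (borrow)
  7-3-1 → 3
  3-2 → 1
  1-2 → 7 (borrow)
  1-0-1 → 0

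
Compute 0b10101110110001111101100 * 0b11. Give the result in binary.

0b1000001100010101111000100

Multiply each base-2 digit by 3, carrying:
  0×3 = 0 → write 0
  0×3 = 0 → write 0
  1×3 = 3 → write 1 carry 1
  1×3+1 = 4 → write 0 carry 2
  0×3+2 = 2 → write 0 carry 1
  1×3+1 = 4 → write 0 carry 2
  1×3+2 = 5 → write 1 carry 2
  1×3+2 = 5 → write 1 carry 2
  1×3+2 = 5 → write 1 carry 2
  1×3+2 = 5 → write 1 carry 2
  0×3+2 = 2 → write 0 carry 1
  0×3+1 = 1 → write 1
  0×3 = 0 → write 0
  1×3 = 3 → write 1 carry 1
  1×3+1 = 4 → write 0 carry 2
  0×3+2 = 2 → write 0 carry 1
  1×3+1 = 4 → write 0 carry 2
  1×3+2 = 5 → write 1 carry 2
  1×3+2 = 5 → write 1 carry 2
  0×3+2 = 2 → write 0 carry 1
  1×3+1 = 4 → write 0 carry 2
  0×3+2 = 2 → write 0 carry 1
  1×3+1 = 4 → write 0 carry 2
  remaining carry: 10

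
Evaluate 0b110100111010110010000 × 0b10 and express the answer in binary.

0b1101001110101100100000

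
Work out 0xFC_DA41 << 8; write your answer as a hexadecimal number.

0xFCDA4100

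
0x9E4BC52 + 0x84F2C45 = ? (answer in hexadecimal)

0x1233E897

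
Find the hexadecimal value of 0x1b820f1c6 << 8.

Shifting left by 8 bits = 2 hex digits: append 2 zeros.

0x1b820f1c600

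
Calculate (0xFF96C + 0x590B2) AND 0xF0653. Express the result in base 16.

Add column by column in base 16, right to left:
  C+2 = E
  6+B = 1 carry 1
  9+0+1 = A
  F+9 = 8 carry 1
  F+5+1 = 5 carry 1
  final carry 1
Sum = 0x158A1E; now AND with 0xF0653:
  1&0=0, 5&F=5, 8&0=0, A&6=2, 1&5=1, E&3=2

0x50212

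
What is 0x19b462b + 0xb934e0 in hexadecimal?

0x2547b0b

Add column by column in base 16, right to left:
  b+0 = b
  2+e = 0 carry 1
  6+4+1 = b
  4+3 = 7
  b+9 = 4 carry 1
  9+b+1 = 5 carry 1
  1+0+1 = 2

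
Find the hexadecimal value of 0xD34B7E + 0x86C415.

0x15A0F93

Add column by column in base 16, right to left:
  E+5 = 3 carry 1
  7+1+1 = 9
  B+4 = F
  4+C = 0 carry 1
  3+6+1 = A
  D+8 = 5 carry 1
  final carry 1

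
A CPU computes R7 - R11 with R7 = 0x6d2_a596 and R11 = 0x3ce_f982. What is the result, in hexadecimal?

0x303ac14

Subtract column by column in base 16:
  6-2 → 4
  9-8 → 1
  5-9 → c (borrow)
  a-f-1 → a (borrow)
  2-e-1 → 3 (borrow)
  d-c-1 → 0
  6-3 → 3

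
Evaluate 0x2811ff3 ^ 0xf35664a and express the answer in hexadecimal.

0xdb479b9

XOR each hex digit independently (no carries):
  2^f=d, 8^3=b, 1^5=4, 1^6=7, f^6=9, f^4=b, 3^a=9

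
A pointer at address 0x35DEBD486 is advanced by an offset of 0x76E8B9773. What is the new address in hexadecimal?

0xACC776BF9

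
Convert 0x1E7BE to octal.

Expand each hex digit to 4 bits: 1=0001 E=1110 7=0111 B=1011 E=1110.
Group the bits in threes: 011 110 011 110 111 110 → 363676.

0o363676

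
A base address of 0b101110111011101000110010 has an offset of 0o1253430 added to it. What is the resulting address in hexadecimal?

0xC1114A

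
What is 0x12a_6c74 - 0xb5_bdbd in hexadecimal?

Subtract column by column in base 16:
  4-d → 7 (borrow)
  7-b-1 → b (borrow)
  c-d-1 → e (borrow)
  6-b-1 → a (borrow)
  a-5-1 → 4
  2-b → 7 (borrow)
  1-0-1 → 0

0x74aeb7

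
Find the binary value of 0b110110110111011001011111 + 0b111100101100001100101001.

Add column by column in base 2, right to left:
  1+1 = 0 carry 1
  1+0+1 = 0 carry 1
  1+0+1 = 0 carry 1
  1+1+1 = 1 carry 1
  1+0+1 = 0 carry 1
  0+1+1 = 0 carry 1
  1+0+1 = 0 carry 1
  0+0+1 = 1
  0+1 = 1
  1+1 = 0 carry 1
  1+0+1 = 0 carry 1
  0+0+1 = 1
  1+0 = 1
  1+0 = 1
  1+1 = 0 carry 1
  0+1+1 = 0 carry 1
  1+0+1 = 0 carry 1
  1+1+1 = 1 carry 1
  0+0+1 = 1
  1+0 = 1
  1+1 = 0 carry 1
  0+1+1 = 0 carry 1
  1+1+1 = 1 carry 1
  1+1+1 = 1 carry 1
  final carry 1

0b1110011100011100110001000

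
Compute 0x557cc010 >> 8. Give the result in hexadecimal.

0x557cc0

Shifting right by 8 bits = 2 hex digits: drop the last 2.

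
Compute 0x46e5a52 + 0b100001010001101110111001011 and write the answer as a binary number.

0x46e5a52 = 0b100011011100101101001010010 in binary.
Add column by column in base 2, right to left:
  0+1 = 1
  1+1 = 0 carry 1
  0+0+1 = 1
  0+1 = 1
  1+0 = 1
  0+0 = 0
  1+1 = 0 carry 1
  0+1+1 = 0 carry 1
  0+1+1 = 0 carry 1
  1+0+1 = 0 carry 1
  0+1+1 = 0 carry 1
  1+1+1 = 1 carry 1
  1+1+1 = 1 carry 1
  0+0+1 = 1
  1+1 = 0 carry 1
  0+1+1 = 0 carry 1
  0+0+1 = 1
  1+0 = 1
  1+0 = 1
  1+1 = 0 carry 1
  0+0+1 = 1
  1+1 = 0 carry 1
  1+0+1 = 0 carry 1
  0+0+1 = 1
  0+0 = 0
  0+0 = 0
  1+1 = 0 carry 1
  final carry 1

0b1000100101110011100000011101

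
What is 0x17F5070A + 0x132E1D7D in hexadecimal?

Add column by column in base 16, right to left:
  A+D = 7 carry 1
  0+7+1 = 8
  7+D = 4 carry 1
  0+1+1 = 2
  5+E = 3 carry 1
  F+2+1 = 2 carry 1
  7+3+1 = B
  1+1 = 2

0x2B232487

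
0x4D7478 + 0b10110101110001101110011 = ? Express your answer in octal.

0o52053753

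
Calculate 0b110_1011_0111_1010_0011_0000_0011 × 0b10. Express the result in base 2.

Multiply each base-2 digit by 2, carrying:
  1×2 = 2 → write 0 carry 1
  1×2+1 = 3 → write 1 carry 1
  0×2+1 = 1 → write 1
  0×2 = 0 → write 0
  0×2 = 0 → write 0
  0×2 = 0 → write 0
  0×2 = 0 → write 0
  0×2 = 0 → write 0
  1×2 = 2 → write 0 carry 1
  1×2+1 = 3 → write 1 carry 1
  0×2+1 = 1 → write 1
  0×2 = 0 → write 0
  0×2 = 0 → write 0
  1×2 = 2 → write 0 carry 1
  0×2+1 = 1 → write 1
  1×2 = 2 → write 0 carry 1
  1×2+1 = 3 → write 1 carry 1
  1×2+1 = 3 → write 1 carry 1
  1×2+1 = 3 → write 1 carry 1
  0×2+1 = 1 → write 1
  1×2 = 2 → write 0 carry 1
  1×2+1 = 3 → write 1 carry 1
  0×2+1 = 1 → write 1
  1×2 = 2 → write 0 carry 1
  0×2+1 = 1 → write 1
  1×2 = 2 → write 0 carry 1
  1×2+1 = 3 → write 1 carry 1
  remaining carry: 1

0b1101011011110100011000000110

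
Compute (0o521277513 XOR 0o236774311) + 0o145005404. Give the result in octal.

0o1064511206

First 0o521277513 XOR 0o236774311 = 0o717503602.
Add column by column in base 8, right to left:
  2+4 = 6
  0+0 = 0
  6+4 = 2 carry 1
  3+5+1 = 1 carry 1
  0+0+1 = 1
  5+0 = 5
  7+5 = 4 carry 1
  1+4+1 = 6
  7+1 = 0 carry 1
  final carry 1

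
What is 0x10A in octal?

0o412

Expand each hex digit to 4 bits: 1=0001 0=0000 A=1010.
Group the bits in threes: 100 001 010 → 412.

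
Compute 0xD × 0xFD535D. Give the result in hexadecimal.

Multiply each base-16 digit by 13, carrying:
  D×13 = 169 → write 9 carry 10
  5×13+10 = 75 → write B carry 4
  3×13+4 = 43 → write B carry 2
  5×13+2 = 67 → write 3 carry 4
  D×13+4 = 173 → write D carry 10
  F×13+10 = 205 → write D carry 12
  remaining carry: C

0xCDD3BB9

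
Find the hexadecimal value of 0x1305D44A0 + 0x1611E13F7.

0x2917B5897

Add column by column in base 16, right to left:
  0+7 = 7
  A+F = 9 carry 1
  4+3+1 = 8
  4+1 = 5
  D+E = B carry 1
  5+1+1 = 7
  0+1 = 1
  3+6 = 9
  1+1 = 2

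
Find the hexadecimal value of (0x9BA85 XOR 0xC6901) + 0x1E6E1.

0x7BA65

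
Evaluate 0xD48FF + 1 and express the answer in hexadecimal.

0xD4900

The trailing 2 digits are F (max in base 16), so adding 1 cascades: they roll to 0 and the next digit up increments.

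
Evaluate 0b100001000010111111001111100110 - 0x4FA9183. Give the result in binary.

0x4FA9183 = 0b100111110101001000110000011 in binary.
Subtract column by column in base 2:
  0-1 → 1 (borrow)
  1-1-1 → 1 (borrow)
  1-0-1 → 0
  0-0 → 0
  0-0 → 0
  1-0 → 1
  1-0 → 1
  1-1 → 0
  1-1 → 0
  1-0 → 1
  0-0 → 0
  0-0 → 0
  1-1 → 0
  1-0 → 1
  1-0 → 1
  1-1 → 0
  1-0 → 1
  1-1 → 0
  0-0 → 0
  1-1 → 0
  0-1 → 1 (borrow)
  0-1-1 → 0 (borrow)
  0-1-1 → 0 (borrow)
  0-1-1 → 0 (borrow)
  1-0-1 → 0
  0-0 → 0
  0-1 → 1 (borrow)
  0-0-1 → 1 (borrow)
  0-0-1 → 1 (borrow)
  1-0-1 → 0

0b11100000100010110001001100011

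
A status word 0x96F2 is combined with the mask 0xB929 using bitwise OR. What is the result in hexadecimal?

OR each hex digit independently (no carries):
  9|B=B, 6|9=F, F|2=F, 2|9=B

0xBFFB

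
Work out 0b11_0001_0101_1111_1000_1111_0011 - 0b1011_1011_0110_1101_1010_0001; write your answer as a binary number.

0b10010110101000101101010010

Subtract column by column in base 2:
  1-1 → 0
  1-0 → 1
  0-0 → 0
  0-0 → 0
  1-0 → 1
  1-1 → 0
  1-0 → 1
  1-1 → 0
  0-1 → 1 (borrow)
  0-0-1 → 1 (borrow)
  0-1-1 → 0 (borrow)
  1-1-1 → 1 (borrow)
  1-0-1 → 0
  1-1 → 0
  1-1 → 0
  1-0 → 1
  1-1 → 0
  0-1 → 1 (borrow)
  1-0-1 → 0
  0-1 → 1 (borrow)
  1-1-1 → 1 (borrow)
  0-1-1 → 0 (borrow)
  0-0-1 → 1 (borrow)
  0-1-1 → 0 (borrow)
  1-0-1 → 0
  1-0 → 1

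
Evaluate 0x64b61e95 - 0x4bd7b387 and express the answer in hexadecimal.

0x18de6b0e

Subtract column by column in base 16:
  5-7 → e (borrow)
  9-8-1 → 0
  e-3 → b
  1-b → 6 (borrow)
  6-7-1 → e (borrow)
  b-d-1 → d (borrow)
  4-b-1 → 8 (borrow)
  6-4-1 → 1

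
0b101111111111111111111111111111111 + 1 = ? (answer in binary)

0b110000000000000000000000000000000

The trailing 31 digits are 1 (max in base 2), so adding 1 cascades: they roll to 0 and the next digit up increments.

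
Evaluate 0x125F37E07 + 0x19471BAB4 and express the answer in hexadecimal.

0x2BA6538BB

Add column by column in base 16, right to left:
  7+4 = B
  0+B = B
  E+A = 8 carry 1
  7+B+1 = 3 carry 1
  3+1+1 = 5
  F+7 = 6 carry 1
  5+4+1 = A
  2+9 = B
  1+1 = 2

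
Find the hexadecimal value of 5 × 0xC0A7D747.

Multiply each base-16 digit by 5, carrying:
  7×5 = 35 → write 3 carry 2
  4×5+2 = 22 → write 6 carry 1
  7×5+1 = 36 → write 4 carry 2
  D×5+2 = 67 → write 3 carry 4
  7×5+4 = 39 → write 7 carry 2
  A×5+2 = 52 → write 4 carry 3
  0×5+3 = 3 → write 3
  C×5 = 60 → write C carry 3
  remaining carry: 3

0x3C3473463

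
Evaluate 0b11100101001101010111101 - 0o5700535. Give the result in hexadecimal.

0b11100101001101010111101 = 0x729ABD in hexadecimal.
0o5700535 = 0x17815D in hexadecimal.
Subtract column by column in base 16:
  D-D → 0
  B-5 → 6
  A-1 → 9
  9-8 → 1
  2-7 → B (borrow)
  7-1-1 → 5

0x5B1960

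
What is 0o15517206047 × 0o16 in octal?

0o277125525042

Multiply each base-8 digit by 14, carrying:
  7×14 = 98 → write 2 carry 12
  4×14+12 = 68 → write 4 carry 8
  0×14+8 = 8 → write 0 carry 1
  6×14+1 = 85 → write 5 carry 10
  0×14+10 = 10 → write 2 carry 1
  2×14+1 = 29 → write 5 carry 3
  7×14+3 = 101 → write 5 carry 12
  1×14+12 = 26 → write 2 carry 3
  5×14+3 = 73 → write 1 carry 9
  5×14+9 = 79 → write 7 carry 9
  1×14+9 = 23 → write 7 carry 2
  remaining carry: 2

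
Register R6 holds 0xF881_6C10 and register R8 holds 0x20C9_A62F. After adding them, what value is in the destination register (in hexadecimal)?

Add column by column in base 16, right to left:
  0+F = F
  1+2 = 3
  C+6 = 2 carry 1
  6+A+1 = 1 carry 1
  1+9+1 = B
  8+C = 4 carry 1
  8+0+1 = 9
  F+2 = 1 carry 1
  final carry 1

0x1194B123F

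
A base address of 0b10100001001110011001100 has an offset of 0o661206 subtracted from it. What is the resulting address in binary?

0b10011010011101001000110

0o661206 = 0b110110001010000110 in binary.
Subtract column by column in base 2:
  0-0 → 0
  0-1 → 1 (borrow)
  1-1-1 → 1 (borrow)
  1-0-1 → 0
  0-0 → 0
  0-0 → 0
  1-0 → 1
  1-1 → 0
  0-0 → 0
  0-1 → 1 (borrow)
  1-0-1 → 0
  1-0 → 1
  1-0 → 1
  0-1 → 1 (borrow)
  0-1-1 → 0 (borrow)
  1-0-1 → 0
  0-1 → 1 (borrow)
  0-1-1 → 0 (borrow)
  0-0-1 → 1 (borrow)
  0-0-1 → 1 (borrow)
  1-0-1 → 0
  0-0 → 0
  1-0 → 1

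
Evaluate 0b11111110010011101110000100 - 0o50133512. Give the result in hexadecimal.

0b11111110010011101110000100 = 0x3F93B84 in hexadecimal.
0o50133512 = 0xA0B74A in hexadecimal.
Subtract column by column in base 16:
  4-A → A (borrow)
  8-4-1 → 3
  B-7 → 4
  3-B → 8 (borrow)
  9-0-1 → 8
  F-A → 5
  3-0 → 3

0x358843A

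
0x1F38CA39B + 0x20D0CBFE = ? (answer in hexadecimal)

0x2145D6F99

Add column by column in base 16, right to left:
  B+E = 9 carry 1
  9+F+1 = 9 carry 1
  3+B+1 = F
  A+C = 6 carry 1
  C+0+1 = D
  8+D = 5 carry 1
  3+0+1 = 4
  F+2 = 1 carry 1
  1+0+1 = 2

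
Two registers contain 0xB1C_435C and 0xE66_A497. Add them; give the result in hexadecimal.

0x1982E7F3

Add column by column in base 16, right to left:
  C+7 = 3 carry 1
  5+9+1 = F
  3+4 = 7
  4+A = E
  C+6 = 2 carry 1
  1+6+1 = 8
  B+E = 9 carry 1
  final carry 1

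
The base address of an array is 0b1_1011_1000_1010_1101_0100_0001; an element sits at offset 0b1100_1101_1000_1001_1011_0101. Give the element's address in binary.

Add column by column in base 2, right to left:
  1+1 = 0 carry 1
  0+0+1 = 1
  0+1 = 1
  0+0 = 0
  0+1 = 1
  0+1 = 1
  1+0 = 1
  0+1 = 1
  1+1 = 0 carry 1
  0+0+1 = 1
  1+0 = 1
  1+1 = 0 carry 1
  0+0+1 = 1
  1+0 = 1
  0+0 = 0
  1+1 = 0 carry 1
  0+1+1 = 0 carry 1
  0+0+1 = 1
  0+1 = 1
  1+1 = 0 carry 1
  1+0+1 = 0 carry 1
  1+0+1 = 0 carry 1
  0+1+1 = 0 carry 1
  1+1+1 = 1 carry 1
  1+0+1 = 0 carry 1
  final carry 1

0b10100001100011011011110110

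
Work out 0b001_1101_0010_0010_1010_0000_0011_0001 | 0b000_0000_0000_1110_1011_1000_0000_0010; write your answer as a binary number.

OR bit by bit (1 where either bit is 1):
  0011101001000101010000000110001
| 0000000000011101011100000000010
= 0011101001011101011100000110011

0b0011101001011101011100000110011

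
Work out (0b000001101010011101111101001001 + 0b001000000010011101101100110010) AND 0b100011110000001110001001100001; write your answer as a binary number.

Add column by column in base 2, right to left:
  1+0 = 1
  0+1 = 1
  0+0 = 0
  1+0 = 1
  0+1 = 1
  0+1 = 1
  1+0 = 1
  0+0 = 0
  1+1 = 0 carry 1
  1+1+1 = 1 carry 1
  1+0+1 = 0 carry 1
  1+1+1 = 1 carry 1
  1+1+1 = 1 carry 1
  0+0+1 = 1
  1+1 = 0 carry 1
  1+1+1 = 1 carry 1
  1+1+1 = 1 carry 1
  0+0+1 = 1
  0+0 = 0
  1+1 = 0 carry 1
  0+0+1 = 1
  1+0 = 1
  0+0 = 0
  1+0 = 1
  1+0 = 1
  0+0 = 0
  0+0 = 0
  0+1 = 1
Sum = 0b1001101100111011101001111011; now AND with 0b100011110000001110001001100001:
  001001101100111011101001111011
& 100011110000001110001001100001
= 000001100000001010001001100001

0b1100000001010001001100001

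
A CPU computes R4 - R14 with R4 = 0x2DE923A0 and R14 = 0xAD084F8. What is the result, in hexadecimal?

Subtract column by column in base 16:
  0-8 → 8 (borrow)
  A-F-1 → A (borrow)
  3-4-1 → E (borrow)
  2-8-1 → 9 (borrow)
  9-0-1 → 8
  E-D → 1
  D-A → 3
  2-0 → 2

0x23189EA8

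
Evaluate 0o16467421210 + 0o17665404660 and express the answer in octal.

0o36355026070

Add column by column in base 8, right to left:
  0+0 = 0
  1+6 = 7
  2+6 = 0 carry 1
  1+4+1 = 6
  2+0 = 2
  4+4 = 0 carry 1
  7+5+1 = 5 carry 1
  6+6+1 = 5 carry 1
  4+6+1 = 3 carry 1
  6+7+1 = 6 carry 1
  1+1+1 = 3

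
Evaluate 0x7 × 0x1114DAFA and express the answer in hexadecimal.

Multiply each base-16 digit by 7, carrying:
  A×7 = 70 → write 6 carry 4
  F×7+4 = 109 → write D carry 6
  A×7+6 = 76 → write C carry 4
  D×7+4 = 95 → write F carry 5
  4×7+5 = 33 → write 1 carry 2
  1×7+2 = 9 → write 9
  1×7 = 7 → write 7
  1×7 = 7 → write 7

0x7791FCD6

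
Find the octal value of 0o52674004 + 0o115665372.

Add column by column in base 8, right to left:
  4+2 = 6
  0+7 = 7
  0+3 = 3
  4+5 = 1 carry 1
  7+6+1 = 6 carry 1
  6+6+1 = 5 carry 1
  2+5+1 = 0 carry 1
  5+1+1 = 7
  0+1 = 1

0o170561376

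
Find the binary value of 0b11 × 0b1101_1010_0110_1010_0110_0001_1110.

Multiply each base-2 digit by 3, carrying:
  0×3 = 0 → write 0
  1×3 = 3 → write 1 carry 1
  1×3+1 = 4 → write 0 carry 2
  1×3+2 = 5 → write 1 carry 2
  1×3+2 = 5 → write 1 carry 2
  0×3+2 = 2 → write 0 carry 1
  0×3+1 = 1 → write 1
  0×3 = 0 → write 0
  0×3 = 0 → write 0
  1×3 = 3 → write 1 carry 1
  1×3+1 = 4 → write 0 carry 2
  0×3+2 = 2 → write 0 carry 1
  0×3+1 = 1 → write 1
  1×3 = 3 → write 1 carry 1
  0×3+1 = 1 → write 1
  1×3 = 3 → write 1 carry 1
  0×3+1 = 1 → write 1
  1×3 = 3 → write 1 carry 1
  1×3+1 = 4 → write 0 carry 2
  0×3+2 = 2 → write 0 carry 1
  0×3+1 = 1 → write 1
  1×3 = 3 → write 1 carry 1
  0×3+1 = 1 → write 1
  1×3 = 3 → write 1 carry 1
  1×3+1 = 4 → write 0 carry 2
  0×3+2 = 2 → write 0 carry 1
  1×3+1 = 4 → write 0 carry 2
  1×3+2 = 5 → write 1 carry 2
  remaining carry: 10

0b101000111100111111001001011010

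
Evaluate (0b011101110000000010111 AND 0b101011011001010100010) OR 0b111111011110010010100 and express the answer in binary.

0b011101110000000010111 AND 0b101011011001010100010 = 0b001001010000000000010.
Then OR with 0b111111011110010010100.

0b111111011110010010110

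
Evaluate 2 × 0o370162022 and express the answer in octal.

0o760344044

Multiply each base-8 digit by 2, carrying:
  2×2 = 4 → write 4
  2×2 = 4 → write 4
  0×2 = 0 → write 0
  2×2 = 4 → write 4
  6×2 = 12 → write 4 carry 1
  1×2+1 = 3 → write 3
  0×2 = 0 → write 0
  7×2 = 14 → write 6 carry 1
  3×2+1 = 7 → write 7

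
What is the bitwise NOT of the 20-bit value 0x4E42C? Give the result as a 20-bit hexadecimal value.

Each hex digit d becomes F−d:
  4→B, E→1, 4→B, 2→D, C→3

0xB1BD3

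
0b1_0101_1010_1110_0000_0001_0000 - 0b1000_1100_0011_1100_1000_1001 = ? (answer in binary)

0b110011101010001110000111

Subtract column by column in base 2:
  0-1 → 1 (borrow)
  0-0-1 → 1 (borrow)
  0-0-1 → 1 (borrow)
  0-1-1 → 0 (borrow)
  1-0-1 → 0
  0-0 → 0
  0-0 → 0
  0-1 → 1 (borrow)
  0-0-1 → 1 (borrow)
  0-0-1 → 1 (borrow)
  0-1-1 → 0 (borrow)
  0-1-1 → 0 (borrow)
  0-1-1 → 0 (borrow)
  1-1-1 → 1 (borrow)
  1-0-1 → 0
  1-0 → 1
  0-0 → 0
  1-0 → 1
  0-1 → 1 (borrow)
  1-1-1 → 1 (borrow)
  1-0-1 → 0
  0-0 → 0
  1-0 → 1
  0-1 → 1 (borrow)
  1-0-1 → 0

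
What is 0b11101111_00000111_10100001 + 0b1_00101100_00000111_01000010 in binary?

0b10000110110000111011100011

Add column by column in base 2, right to left:
  1+0 = 1
  0+1 = 1
  0+0 = 0
  0+0 = 0
  0+0 = 0
  1+0 = 1
  0+1 = 1
  1+0 = 1
  1+1 = 0 carry 1
  1+1+1 = 1 carry 1
  1+1+1 = 1 carry 1
  0+0+1 = 1
  0+0 = 0
  0+0 = 0
  0+0 = 0
  0+0 = 0
  1+0 = 1
  1+0 = 1
  1+1 = 0 carry 1
  1+1+1 = 1 carry 1
  0+0+1 = 1
  1+1 = 0 carry 1
  1+0+1 = 0 carry 1
  1+0+1 = 0 carry 1
  0+1+1 = 0 carry 1
  final carry 1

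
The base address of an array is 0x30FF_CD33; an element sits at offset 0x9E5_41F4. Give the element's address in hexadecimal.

Add column by column in base 16, right to left:
  3+4 = 7
  3+F = 2 carry 1
  D+1+1 = F
  C+4 = 0 carry 1
  F+5+1 = 5 carry 1
  F+E+1 = E carry 1
  0+9+1 = A
  3+0 = 3

0x3AE50F27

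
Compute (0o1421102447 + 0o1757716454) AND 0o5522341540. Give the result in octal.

0o1400001100

Add column by column in base 8, right to left:
  7+4 = 3 carry 1
  4+5+1 = 2 carry 1
  4+4+1 = 1 carry 1
  2+6+1 = 1 carry 1
  0+1+1 = 2
  1+7 = 0 carry 1
  1+7+1 = 1 carry 1
  2+5+1 = 0 carry 1
  4+7+1 = 4 carry 1
  1+1+1 = 3
Sum = 0o3401021123; now AND with 0o5522341540:
  3&5=1, 4&5=4, 0&2=0, 1&2=0, 0&3=0, 2&4=0, 1&1=1, 1&5=1, 2&4=0, 3&0=0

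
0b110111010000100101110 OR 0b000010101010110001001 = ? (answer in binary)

OR bit by bit (1 where either bit is 1):
  110111010000100101110
| 000010101010110001001
= 110111111010110101111

0b110111111010110101111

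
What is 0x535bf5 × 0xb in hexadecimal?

Multiply each base-16 digit by 11, carrying:
  5×11 = 55 → write 7 carry 3
  f×11+3 = 168 → write 8 carry 10
  b×11+10 = 131 → write 3 carry 8
  5×11+8 = 63 → write f carry 3
  3×11+3 = 36 → write 4 carry 2
  5×11+2 = 57 → write 9 carry 3
  remaining carry: 3

0x394f387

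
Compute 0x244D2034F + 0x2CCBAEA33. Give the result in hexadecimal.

Add column by column in base 16, right to left:
  F+3 = 2 carry 1
  4+3+1 = 8
  3+A = D
  0+E = E
  2+A = C
  D+B = 8 carry 1
  4+C+1 = 1 carry 1
  4+C+1 = 1 carry 1
  2+2+1 = 5

0x5118CED82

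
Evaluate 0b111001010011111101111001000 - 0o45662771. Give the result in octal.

0o644512717

0b111001010011111101111001000 = 0o712375710 in octal.
Subtract column by column in base 8:
  0-1 → 7 (borrow)
  1-7-1 → 1 (borrow)
  7-7-1 → 7 (borrow)
  5-2-1 → 2
  7-6 → 1
  3-6 → 5 (borrow)
  2-5-1 → 4 (borrow)
  1-4-1 → 4 (borrow)
  7-0-1 → 6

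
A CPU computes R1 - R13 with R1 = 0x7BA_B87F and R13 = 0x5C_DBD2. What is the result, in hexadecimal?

0x75DDCAD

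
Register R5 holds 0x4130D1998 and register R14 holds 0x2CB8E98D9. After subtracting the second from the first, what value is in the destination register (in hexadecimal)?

0x1477E80BF

Subtract column by column in base 16:
  8-9 → F (borrow)
  9-D-1 → B (borrow)
  9-8-1 → 0
  1-9 → 8 (borrow)
  D-E-1 → E (borrow)
  0-8-1 → 7 (borrow)
  3-B-1 → 7 (borrow)
  1-C-1 → 4 (borrow)
  4-2-1 → 1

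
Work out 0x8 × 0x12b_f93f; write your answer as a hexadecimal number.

0x95fc9f8

Multiply each base-16 digit by 8, carrying:
  f×8 = 120 → write 8 carry 7
  3×8+7 = 31 → write f carry 1
  9×8+1 = 73 → write 9 carry 4
  f×8+4 = 124 → write c carry 7
  b×8+7 = 95 → write f carry 5
  2×8+5 = 21 → write 5 carry 1
  1×8+1 = 9 → write 9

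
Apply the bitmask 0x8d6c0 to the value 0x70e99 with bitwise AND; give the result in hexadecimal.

0x00680

AND each hex digit independently (no carries):
  7&8=0, 0&d=0, e&6=6, 9&c=8, 9&0=0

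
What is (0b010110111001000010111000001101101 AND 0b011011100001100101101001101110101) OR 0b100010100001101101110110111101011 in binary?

0b010110111001000010111000001101101 AND 0b011011100001100101101001101110101 = 0b010010100001000000101000001100101.
Then OR with 0b100010100001101101110110111101011.

0b110010100001101101111110111101111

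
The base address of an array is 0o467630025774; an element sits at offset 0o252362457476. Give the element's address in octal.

0o742212505472

Add column by column in base 8, right to left:
  4+6 = 2 carry 1
  7+7+1 = 7 carry 1
  7+4+1 = 4 carry 1
  5+7+1 = 5 carry 1
  2+5+1 = 0 carry 1
  0+4+1 = 5
  0+2 = 2
  3+6 = 1 carry 1
  6+3+1 = 2 carry 1
  7+2+1 = 2 carry 1
  6+5+1 = 4 carry 1
  4+2+1 = 7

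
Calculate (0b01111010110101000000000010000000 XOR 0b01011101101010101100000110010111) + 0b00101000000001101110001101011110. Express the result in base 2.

0b1001111100001011010010001110101

First 0b01111010110101000000000010000000 XOR 0b01011101101010101100000110010111 = 0b00100111011111101100000100010111.
Add column by column in base 2, right to left:
  1+0 = 1
  1+1 = 0 carry 1
  1+1+1 = 1 carry 1
  0+1+1 = 0 carry 1
  1+1+1 = 1 carry 1
  0+0+1 = 1
  0+1 = 1
  0+0 = 0
  1+1 = 0 carry 1
  0+1+1 = 0 carry 1
  0+0+1 = 1
  0+0 = 0
  0+0 = 0
  0+1 = 1
  1+1 = 0 carry 1
  1+1+1 = 1 carry 1
  0+0+1 = 1
  1+1 = 0 carry 1
  1+1+1 = 1 carry 1
  1+0+1 = 0 carry 1
  1+0+1 = 0 carry 1
  1+0+1 = 0 carry 1
  1+0+1 = 0 carry 1
  0+0+1 = 1
  1+0 = 1
  1+0 = 1
  1+0 = 1
  0+1 = 1
  0+0 = 0
  1+1 = 0 carry 1
  final carry 1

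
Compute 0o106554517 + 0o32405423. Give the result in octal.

Add column by column in base 8, right to left:
  7+3 = 2 carry 1
  1+2+1 = 4
  5+4 = 1 carry 1
  4+5+1 = 2 carry 1
  5+0+1 = 6
  5+4 = 1 carry 1
  6+2+1 = 1 carry 1
  0+3+1 = 4
  1+0 = 1

0o141162142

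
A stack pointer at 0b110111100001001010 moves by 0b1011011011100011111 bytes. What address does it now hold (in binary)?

Add column by column in base 2, right to left:
  0+1 = 1
  1+1 = 0 carry 1
  0+1+1 = 0 carry 1
  1+1+1 = 1 carry 1
  0+1+1 = 0 carry 1
  0+0+1 = 1
  1+0 = 1
  0+0 = 0
  0+1 = 1
  0+1 = 1
  0+1 = 1
  1+0 = 1
  1+1 = 0 carry 1
  1+1+1 = 1 carry 1
  1+0+1 = 0 carry 1
  0+1+1 = 0 carry 1
  1+1+1 = 1 carry 1
  1+0+1 = 0 carry 1
  0+1+1 = 0 carry 1
  final carry 1

0b10010010111101101001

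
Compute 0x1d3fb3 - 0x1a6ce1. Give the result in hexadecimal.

Subtract column by column in base 16:
  3-1 → 2
  b-e → d (borrow)
  f-c-1 → 2
  3-6 → d (borrow)
  d-a-1 → 2
  1-1 → 0

0x2d2d2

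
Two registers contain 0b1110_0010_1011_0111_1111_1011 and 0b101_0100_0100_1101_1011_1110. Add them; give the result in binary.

0b1001101110000010110111001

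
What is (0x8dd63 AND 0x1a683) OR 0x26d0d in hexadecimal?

0x2ed0f

0x8dd63 AND 0x1a683 = 0x08403.
Then OR with 0x26d0d.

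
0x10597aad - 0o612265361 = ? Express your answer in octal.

0o1214007674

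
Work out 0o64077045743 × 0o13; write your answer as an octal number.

0o1075265641301

Multiply each base-8 digit by 11, carrying:
  3×11 = 33 → write 1 carry 4
  4×11+4 = 48 → write 0 carry 6
  7×11+6 = 83 → write 3 carry 10
  5×11+10 = 65 → write 1 carry 8
  4×11+8 = 52 → write 4 carry 6
  0×11+6 = 6 → write 6
  7×11 = 77 → write 5 carry 9
  7×11+9 = 86 → write 6 carry 10
  0×11+10 = 10 → write 2 carry 1
  4×11+1 = 45 → write 5 carry 5
  6×11+5 = 71 → write 7 carry 8
  remaining carry: 10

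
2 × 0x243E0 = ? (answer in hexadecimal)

Multiply each base-16 digit by 2, carrying:
  0×2 = 0 → write 0
  E×2 = 28 → write C carry 1
  3×2+1 = 7 → write 7
  4×2 = 8 → write 8
  2×2 = 4 → write 4

0x487C0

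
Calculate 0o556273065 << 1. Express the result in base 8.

0o1334566152

1 bits is not a whole number of base-8 digits; in binary: 101101110010111011000110101 << 1 = 1011011100101110110001101010.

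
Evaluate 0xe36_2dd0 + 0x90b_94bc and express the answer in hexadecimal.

0x1741c28c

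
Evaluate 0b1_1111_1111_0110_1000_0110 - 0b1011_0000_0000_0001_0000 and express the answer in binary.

0b101001111011001110110

Subtract column by column in base 2:
  0-0 → 0
  1-0 → 1
  1-0 → 1
  0-0 → 0
  0-1 → 1 (borrow)
  0-0-1 → 1 (borrow)
  0-0-1 → 1 (borrow)
  1-0-1 → 0
  0-0 → 0
  1-0 → 1
  1-0 → 1
  0-0 → 0
  1-0 → 1
  1-0 → 1
  1-0 → 1
  1-0 → 1
  1-1 → 0
  1-1 → 0
  1-0 → 1
  1-1 → 0
  1-0 → 1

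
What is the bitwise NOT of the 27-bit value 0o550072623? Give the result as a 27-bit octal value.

Each oct digit d becomes 7−d:
  5→2, 5→2, 0→7, 0→7, 7→0, 2→5, 6→1, 2→5, 3→4

0o227705154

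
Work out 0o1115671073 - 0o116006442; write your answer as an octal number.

Subtract column by column in base 8:
  3-2 → 1
  7-4 → 3
  0-4 → 4 (borrow)
  1-6-1 → 2 (borrow)
  7-0-1 → 6
  6-0 → 6
  5-6 → 7 (borrow)
  1-1-1 → 7 (borrow)
  1-1-1 → 7 (borrow)
  1-0-1 → 0

0o777662431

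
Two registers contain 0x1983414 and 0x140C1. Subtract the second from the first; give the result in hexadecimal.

Subtract column by column in base 16:
  4-1 → 3
  1-C → 5 (borrow)
  4-0-1 → 3
  3-4 → F (borrow)
  8-1-1 → 6
  9-0 → 9
  1-0 → 1

0x196F353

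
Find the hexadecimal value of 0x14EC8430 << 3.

0xA7642180

3 bits is not a whole number of base-16 digits; in binary: 10100111011001000010000110000 << 3 = 10100111011001000010000110000000.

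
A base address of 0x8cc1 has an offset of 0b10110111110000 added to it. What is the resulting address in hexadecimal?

0b10110111110000 = 0x2df0 in hexadecimal.
Add column by column in base 16, right to left:
  1+0 = 1
  c+f = b carry 1
  c+d+1 = a carry 1
  8+2+1 = b

0xbab1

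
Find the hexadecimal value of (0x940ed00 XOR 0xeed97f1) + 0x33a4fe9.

0xae7cada

First 0x940ed00 XOR 0xeed97f1 = 0x7ad7af1.
Add column by column in base 16, right to left:
  1+9 = a
  f+e = d carry 1
  a+f+1 = a carry 1
  7+4+1 = c
  d+a = 7 carry 1
  a+3+1 = e
  7+3 = a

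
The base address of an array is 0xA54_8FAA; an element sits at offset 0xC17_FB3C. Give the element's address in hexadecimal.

0x166C8AE6

Add column by column in base 16, right to left:
  A+C = 6 carry 1
  A+3+1 = E
  F+B = A carry 1
  8+F+1 = 8 carry 1
  4+7+1 = C
  5+1 = 6
  A+C = 6 carry 1
  final carry 1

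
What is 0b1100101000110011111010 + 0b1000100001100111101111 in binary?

0b10101001010011011101001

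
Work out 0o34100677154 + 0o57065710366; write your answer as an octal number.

0o113166607542

Add column by column in base 8, right to left:
  4+6 = 2 carry 1
  5+6+1 = 4 carry 1
  1+3+1 = 5
  7+0 = 7
  7+1 = 0 carry 1
  6+7+1 = 6 carry 1
  0+5+1 = 6
  0+6 = 6
  1+0 = 1
  4+7 = 3 carry 1
  3+5+1 = 1 carry 1
  final carry 1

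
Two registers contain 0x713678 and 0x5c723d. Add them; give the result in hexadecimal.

Add column by column in base 16, right to left:
  8+d = 5 carry 1
  7+3+1 = b
  6+2 = 8
  3+7 = a
  1+c = d
  7+5 = c

0xcda8b5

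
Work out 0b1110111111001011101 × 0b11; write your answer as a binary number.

0b101100111101100010111

Multiply each base-2 digit by 3, carrying:
  1×3 = 3 → write 1 carry 1
  0×3+1 = 1 → write 1
  1×3 = 3 → write 1 carry 1
  1×3+1 = 4 → write 0 carry 2
  1×3+2 = 5 → write 1 carry 2
  0×3+2 = 2 → write 0 carry 1
  1×3+1 = 4 → write 0 carry 2
  0×3+2 = 2 → write 0 carry 1
  0×3+1 = 1 → write 1
  1×3 = 3 → write 1 carry 1
  1×3+1 = 4 → write 0 carry 2
  1×3+2 = 5 → write 1 carry 2
  1×3+2 = 5 → write 1 carry 2
  1×3+2 = 5 → write 1 carry 2
  1×3+2 = 5 → write 1 carry 2
  0×3+2 = 2 → write 0 carry 1
  1×3+1 = 4 → write 0 carry 2
  1×3+2 = 5 → write 1 carry 2
  1×3+2 = 5 → write 1 carry 2
  remaining carry: 10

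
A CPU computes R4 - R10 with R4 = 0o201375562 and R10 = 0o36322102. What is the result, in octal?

0o143053460

Subtract column by column in base 8:
  2-2 → 0
  6-0 → 6
  5-1 → 4
  5-2 → 3
  7-2 → 5
  3-3 → 0
  1-6 → 3 (borrow)
  0-3-1 → 4 (borrow)
  2-0-1 → 1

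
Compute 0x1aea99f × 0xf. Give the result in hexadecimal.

Multiply each base-16 digit by 15, carrying:
  f×15 = 225 → write 1 carry 14
  9×15+14 = 149 → write 5 carry 9
  9×15+9 = 144 → write 0 carry 9
  a×15+9 = 159 → write f carry 9
  e×15+9 = 219 → write b carry 13
  a×15+13 = 163 → write 3 carry 10
  1×15+10 = 25 → write 9 carry 1
  remaining carry: 1

0x193bf051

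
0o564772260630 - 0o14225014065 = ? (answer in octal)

0o550545244543

Subtract column by column in base 8:
  0-5 → 3 (borrow)
  3-6-1 → 4 (borrow)
  6-0-1 → 5
  0-4 → 4 (borrow)
  6-1-1 → 4
  2-0 → 2
  2-5 → 5 (borrow)
  7-2-1 → 4
  7-2 → 5
  4-4 → 0
  6-1 → 5
  5-0 → 5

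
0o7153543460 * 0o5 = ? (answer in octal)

Multiply each base-8 digit by 5, carrying:
  0×5 = 0 → write 0
  6×5 = 30 → write 6 carry 3
  4×5+3 = 23 → write 7 carry 2
  3×5+2 = 17 → write 1 carry 2
  4×5+2 = 22 → write 6 carry 2
  5×5+2 = 27 → write 3 carry 3
  3×5+3 = 18 → write 2 carry 2
  5×5+2 = 27 → write 3 carry 3
  1×5+3 = 8 → write 0 carry 1
  7×5+1 = 36 → write 4 carry 4
  remaining carry: 4

0o44032361760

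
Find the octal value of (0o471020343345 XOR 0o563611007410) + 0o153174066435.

First 0o471020343345 XOR 0o563611007410 = 0o112631344755.
Add column by column in base 8, right to left:
  5+5 = 2 carry 1
  5+3+1 = 1 carry 1
  7+4+1 = 4 carry 1
  4+6+1 = 3 carry 1
  4+6+1 = 3 carry 1
  3+0+1 = 4
  1+4 = 5
  3+7 = 2 carry 1
  6+1+1 = 0 carry 1
  2+3+1 = 6
  1+5 = 6
  1+1 = 2

0o266025433412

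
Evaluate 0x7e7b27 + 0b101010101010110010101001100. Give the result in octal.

0o564760163

0x7e7b27 = 0o37475447 in octal.
0b101010101010110010101001100 = 0o525262514 in octal.
Add column by column in base 8, right to left:
  7+4 = 3 carry 1
  4+1+1 = 6
  4+5 = 1 carry 1
  5+2+1 = 0 carry 1
  7+6+1 = 6 carry 1
  4+2+1 = 7
  7+5 = 4 carry 1
  3+2+1 = 6
  0+5 = 5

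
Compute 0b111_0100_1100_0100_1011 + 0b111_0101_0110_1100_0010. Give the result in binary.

Add column by column in base 2, right to left:
  1+0 = 1
  1+1 = 0 carry 1
  0+0+1 = 1
  1+0 = 1
  0+0 = 0
  0+0 = 0
  1+1 = 0 carry 1
  0+1+1 = 0 carry 1
  0+0+1 = 1
  0+1 = 1
  1+1 = 0 carry 1
  1+0+1 = 0 carry 1
  0+1+1 = 0 carry 1
  0+0+1 = 1
  1+1 = 0 carry 1
  0+0+1 = 1
  1+1 = 0 carry 1
  1+1+1 = 1 carry 1
  1+1+1 = 1 carry 1
  final carry 1

0b11101010001100001101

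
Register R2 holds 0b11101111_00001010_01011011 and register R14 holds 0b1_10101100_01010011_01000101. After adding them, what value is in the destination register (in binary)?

Add column by column in base 2, right to left:
  1+1 = 0 carry 1
  1+0+1 = 0 carry 1
  0+1+1 = 0 carry 1
  1+0+1 = 0 carry 1
  1+0+1 = 0 carry 1
  0+0+1 = 1
  1+1 = 0 carry 1
  0+0+1 = 1
  0+1 = 1
  1+1 = 0 carry 1
  0+0+1 = 1
  1+0 = 1
  0+1 = 1
  0+0 = 0
  0+1 = 1
  0+0 = 0
  1+0 = 1
  1+0 = 1
  1+1 = 0 carry 1
  1+1+1 = 1 carry 1
  0+0+1 = 1
  1+1 = 0 carry 1
  1+0+1 = 0 carry 1
  1+1+1 = 1 carry 1
  0+1+1 = 0 carry 1
  final carry 1

0b10100110110101110110100000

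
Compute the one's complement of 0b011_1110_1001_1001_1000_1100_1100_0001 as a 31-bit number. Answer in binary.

Invert each bit: 0111110100110011000110011000001 → 1000001011001100111001100111110.

0b1000001011001100111001100111110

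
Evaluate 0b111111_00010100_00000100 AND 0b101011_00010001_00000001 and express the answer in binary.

AND bit by bit (1 only where both bits are 1):
  1111110001010000000100
& 1010110001000100000001
= 1010110001000000000000

0b1010110001000000000000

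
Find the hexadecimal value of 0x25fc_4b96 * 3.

0x71f4e2c2

Multiply each base-16 digit by 3, carrying:
  6×3 = 18 → write 2 carry 1
  9×3+1 = 28 → write c carry 1
  b×3+1 = 34 → write 2 carry 2
  4×3+2 = 14 → write e
  c×3 = 36 → write 4 carry 2
  f×3+2 = 47 → write f carry 2
  5×3+2 = 17 → write 1 carry 1
  2×3+1 = 7 → write 7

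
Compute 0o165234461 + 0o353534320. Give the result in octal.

Add column by column in base 8, right to left:
  1+0 = 1
  6+2 = 0 carry 1
  4+3+1 = 0 carry 1
  4+4+1 = 1 carry 1
  3+3+1 = 7
  2+5 = 7
  5+3 = 0 carry 1
  6+5+1 = 4 carry 1
  1+3+1 = 5

0o540771001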